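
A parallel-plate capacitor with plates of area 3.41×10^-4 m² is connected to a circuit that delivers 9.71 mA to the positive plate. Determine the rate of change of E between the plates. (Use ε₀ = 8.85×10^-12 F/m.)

3.22×10^12 V/(m·s)

Charge continuity gives I_d = I = 9.71×10^-3 A between the plates.
Since I_d = ε₀ A dE/dt, dE/dt = I_d/(ε₀A) = (9.71×10^-3)/((8.85×10^-12)(3.41×10^-4)) = 3.22×10^12 V/(m·s).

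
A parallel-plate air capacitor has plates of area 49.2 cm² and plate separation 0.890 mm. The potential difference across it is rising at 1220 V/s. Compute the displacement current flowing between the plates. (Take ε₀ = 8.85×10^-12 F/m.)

5.97×10^-8 A

E = V/d so dE/dt = (dV/dt)/d = 1.371×10^6 V/(m·s), and I_d = ε₀ A dE/dt = (8.85×10^-12)(4.92×10^-3)(1.371×10^6) = 5.97×10^-8 A.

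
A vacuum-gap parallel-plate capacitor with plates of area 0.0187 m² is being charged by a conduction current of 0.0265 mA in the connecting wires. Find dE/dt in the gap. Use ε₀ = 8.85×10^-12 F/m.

The displacement current between the plates equals the conduction current, I_d = 0.0265 mA.
Then dE/dt = I_d/(ε₀A) = 1.60×10^8 V/(m·s).

1.60×10^8 V/(m·s)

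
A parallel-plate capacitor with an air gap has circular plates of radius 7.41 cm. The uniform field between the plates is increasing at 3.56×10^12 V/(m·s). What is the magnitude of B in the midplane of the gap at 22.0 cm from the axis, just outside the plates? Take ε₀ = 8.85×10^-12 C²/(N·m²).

Through the whole plate area (πR² = 0.01725 m²), I_d = ε₀ πR² dE/dt = 0.5435 A.
Outside the plates the loop encloses all of I_d, so B·2πr = μ₀ I_d and B = 4.94×10^-7 T.

4.94×10^-7 T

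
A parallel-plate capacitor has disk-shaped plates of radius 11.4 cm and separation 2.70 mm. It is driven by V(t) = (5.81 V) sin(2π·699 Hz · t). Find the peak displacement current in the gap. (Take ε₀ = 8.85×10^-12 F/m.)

The displacement current equals the conduction current C dV/dt, which peaks at C V₀ ω.
With C = ε₀A/d = (8.85×10^-12)(0.04083)/(2.70×10^-3) = 1.338×10^-10 F and ω = 2πf = 4392 rad/s, I_d,max = (1.338×10^-10)(5.81)(4392) = 3.41×10^-6 A.

3.41×10^-6 A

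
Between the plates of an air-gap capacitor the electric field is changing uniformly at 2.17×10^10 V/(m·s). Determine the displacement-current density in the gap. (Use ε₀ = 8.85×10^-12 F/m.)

The displacement-current density is ε₀ ∂E/∂t = (8.85×10^-12)(2.17×10^10) = 0.192 A/m².

0.192 A/m²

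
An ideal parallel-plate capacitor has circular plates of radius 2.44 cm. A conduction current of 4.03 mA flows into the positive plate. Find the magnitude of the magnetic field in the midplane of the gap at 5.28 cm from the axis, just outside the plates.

1.53×10^-8 T

No conduction current crosses the gap, so I_d there equals the 4.03×10^-3 A in the leads.
Outside the plates the loop encloses all of I_d, so B·2πr = μ₀ I_d and B = 1.53×10^-8 T.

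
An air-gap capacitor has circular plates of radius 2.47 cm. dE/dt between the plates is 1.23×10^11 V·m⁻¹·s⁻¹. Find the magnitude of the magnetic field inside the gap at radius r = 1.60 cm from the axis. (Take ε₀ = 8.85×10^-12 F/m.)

Through the whole plate area (πR² = 1.917×10^-3 m²), I_d = ε₀ πR² dE/dt = 2.087×10^-3 A.
An Ampèrian loop of radius r encloses a fraction (r/R)² of I_d. Then B·2πr = μ₀ I_d (r/R)², giving B = μ₀ I_d r/(2πR²) = 1.09×10^-8 T.

1.09×10^-8 T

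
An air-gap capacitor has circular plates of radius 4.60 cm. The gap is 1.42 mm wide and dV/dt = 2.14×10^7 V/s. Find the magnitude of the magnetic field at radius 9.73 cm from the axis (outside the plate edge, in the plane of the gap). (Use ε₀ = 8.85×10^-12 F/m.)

1.82×10^-9 T

With E = V/d, dE/dt = 1.507×10^10 V/(m·s) and πR² = 6.648×10^-3 m², giving I_d = ε₀ πR² dE/dt = 8.866×10^-4 A.
With r > R the enclosed displacement current is the full I_d; B = μ₀ I_d / (2πr) = 1.82×10^-9 T.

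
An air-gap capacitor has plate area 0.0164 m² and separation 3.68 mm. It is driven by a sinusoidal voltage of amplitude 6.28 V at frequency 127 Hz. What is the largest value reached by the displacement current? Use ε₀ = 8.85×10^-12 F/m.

(dE/dt)_max = V₀ω/d = 1.362×10^6 V/(m·s); ω = 2πf = 798.0 rad/s.
I_d,max = ε₀ A (dE/dt)_max = (8.85×10^-12)(0.0164)(1.362×10^6) = 1.98×10^-7 A.

1.98×10^-7 A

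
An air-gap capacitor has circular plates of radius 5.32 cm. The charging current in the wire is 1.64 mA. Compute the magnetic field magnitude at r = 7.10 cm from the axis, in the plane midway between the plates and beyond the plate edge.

No conduction current crosses the gap, so I_d there equals the 1.64×10^-3 A in the leads.
With r > R the enclosed displacement current is the full I_d; B = μ₀ I_d / (2πr) = 4.62×10^-9 T.

4.62×10^-9 T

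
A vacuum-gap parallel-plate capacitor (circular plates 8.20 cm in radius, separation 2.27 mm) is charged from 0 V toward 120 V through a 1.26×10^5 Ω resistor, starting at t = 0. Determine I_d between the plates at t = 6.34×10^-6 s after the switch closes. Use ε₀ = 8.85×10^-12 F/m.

C = ε₀A/d = (8.85×10^-12)(0.02112)/(2.27×10^-3) = 8.234×10^-11 F and τ = RC = 1.037×10^-5 s. I_d in the gap equals the RC charging current.
I_d(t) = (V₀/R) e^(−t/τ) = 9.524×10^-4 · e^(−0.6114) = 5.17×10^-4 A.

5.17×10^-4 A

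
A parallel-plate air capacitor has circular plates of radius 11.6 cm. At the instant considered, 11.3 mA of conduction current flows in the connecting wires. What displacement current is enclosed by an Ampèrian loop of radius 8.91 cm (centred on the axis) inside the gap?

6.67×10^-3 A

By continuity the displacement current in the gap matches the conduction current: I_d = 0.0113 A.
The field is uniform, so I_d,enc = I_d (r/R)² = (0.0113)(8.91/11.6)² = 6.67×10^-3 A.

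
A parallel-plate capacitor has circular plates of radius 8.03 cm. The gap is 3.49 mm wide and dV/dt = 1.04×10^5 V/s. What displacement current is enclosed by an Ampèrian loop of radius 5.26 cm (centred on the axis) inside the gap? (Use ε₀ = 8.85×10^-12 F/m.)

I_d = C dV/dt with C = ε₀πR²/d = 5.138×10^-11 F, so I_d = (5.138×10^-11)(1.04×10^5) = 5.344×10^-6 A.
The field is uniform, so I_d,enc = I_d (r/R)² = (5.344×10^-6)(5.26/8.03)² = 2.29×10^-6 A.

2.29×10^-6 A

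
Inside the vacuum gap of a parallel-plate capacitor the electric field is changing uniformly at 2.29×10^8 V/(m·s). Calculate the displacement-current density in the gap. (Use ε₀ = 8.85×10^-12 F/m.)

J_d = ε₀ dE/dt = (8.85×10^-12)(2.29×10^8) = 2.03×10^-3 A/m².

2.03×10^-3 A/m²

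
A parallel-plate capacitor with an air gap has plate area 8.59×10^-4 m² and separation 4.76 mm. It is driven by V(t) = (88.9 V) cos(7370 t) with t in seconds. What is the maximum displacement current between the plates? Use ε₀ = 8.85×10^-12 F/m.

(dE/dt)_max = V₀ω/d = 1.376×10^8 V/(m·s); ω = 7370 rad/s.
I_d,max = ε₀ A (dE/dt)_max = (8.85×10^-12)(8.59×10^-4)(1.376×10^8) = 1.05×10^-6 A.

1.05×10^-6 A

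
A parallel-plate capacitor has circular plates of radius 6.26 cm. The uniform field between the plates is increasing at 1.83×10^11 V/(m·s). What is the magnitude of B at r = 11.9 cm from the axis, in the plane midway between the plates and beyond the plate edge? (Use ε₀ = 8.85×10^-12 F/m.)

Total displacement current: I_d = ε₀(πR²)(dE/dt) = (8.85×10^-12)(0.01231)(1.83×10^11) = 0.01994 A.
Outside the plates the loop encloses all of I_d, so B·2πr = μ₀ I_d and B = 3.35×10^-8 T.

3.35×10^-8 T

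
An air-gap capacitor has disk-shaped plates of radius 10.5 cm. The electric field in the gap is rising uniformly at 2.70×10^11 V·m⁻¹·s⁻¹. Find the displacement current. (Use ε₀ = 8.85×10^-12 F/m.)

I_d = ε₀ A (dE/dt) = (8.85×10^-12)(0.03464 m²)(2.70×10^11) = 0.0828 A.

0.0828 A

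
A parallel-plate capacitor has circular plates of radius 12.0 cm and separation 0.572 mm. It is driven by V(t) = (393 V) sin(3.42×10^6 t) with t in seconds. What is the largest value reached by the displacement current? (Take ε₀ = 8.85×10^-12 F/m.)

(dE/dt)_max = V₀ω/d = 2.350×10^12 V/(m·s); ω = 3.42×10^6 rad/s.
I_d,max = ε₀ A (dE/dt)_max = (8.85×10^-12)(0.04524)(2.350×10^12) = 0.941 A.

0.941 A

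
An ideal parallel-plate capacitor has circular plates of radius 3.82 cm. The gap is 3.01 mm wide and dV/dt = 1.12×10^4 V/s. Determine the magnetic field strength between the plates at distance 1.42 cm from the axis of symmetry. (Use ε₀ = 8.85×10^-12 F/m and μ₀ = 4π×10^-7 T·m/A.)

2.94×10^-13 T

I_d = C dV/dt with C = ε₀πR²/d = 1.348×10^-11 F, so I_d = (1.348×10^-11)(1.12×10^4) = 1.510×10^-7 A.
An Ampèrian loop of radius r encloses a fraction (r/R)² of I_d. Then B·2πr = μ₀ I_d (r/R)², giving B = μ₀ I_d r/(2πR²) = 2.94×10^-13 T.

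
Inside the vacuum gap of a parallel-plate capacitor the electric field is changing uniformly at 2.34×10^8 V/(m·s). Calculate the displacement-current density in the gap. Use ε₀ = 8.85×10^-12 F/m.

The displacement-current density is ε₀ ∂E/∂t = (8.85×10^-12)(2.34×10^8) = 2.07×10^-3 A/m².

2.07×10^-3 A/m²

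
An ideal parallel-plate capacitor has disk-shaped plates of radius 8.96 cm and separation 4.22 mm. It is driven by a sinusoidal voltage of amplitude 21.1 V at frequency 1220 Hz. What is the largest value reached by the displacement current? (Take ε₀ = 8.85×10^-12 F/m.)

8.55×10^-6 A

The displacement current equals the conduction current C dV/dt, which peaks at C V₀ ω.
With C = ε₀A/d = (8.85×10^-12)(0.02522)/(4.22×10^-3) = 5.289×10^-11 F and ω = 2πf = 7665 rad/s, I_d,max = (5.289×10^-11)(21.1)(7665) = 8.55×10^-6 A.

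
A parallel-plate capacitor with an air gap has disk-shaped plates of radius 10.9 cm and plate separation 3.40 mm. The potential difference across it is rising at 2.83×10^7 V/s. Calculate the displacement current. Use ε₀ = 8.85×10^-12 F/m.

2.75×10^-3 A

The displacement current equals the charging current C dV/dt. With C = ε₀A/d = (8.85×10^-12)(0.03733)/(3.40×10^-3) = 9.717×10^-11 F, I_d = (9.717×10^-11)(2.83×10^7) = 2.75×10^-3 A.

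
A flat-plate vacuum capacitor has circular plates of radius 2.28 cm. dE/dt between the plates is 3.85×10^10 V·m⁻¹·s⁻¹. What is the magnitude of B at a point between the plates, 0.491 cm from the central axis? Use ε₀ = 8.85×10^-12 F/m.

I_d = ε₀ dΦ_E/dt = ε₀ πR² (dE/dt) = (8.85×10^-12)(1.633×10^-3)(3.85×10^10) = 5.564×10^-4 A through the full plate area.
∮B·dl = μ₀ I_d,enc with I_d,enc = I_d r²/R² = 2.580×10^-5 A; so B = μ₀ I_d,enc/(2πr) = 1.05×10^-9 T.

1.05×10^-9 T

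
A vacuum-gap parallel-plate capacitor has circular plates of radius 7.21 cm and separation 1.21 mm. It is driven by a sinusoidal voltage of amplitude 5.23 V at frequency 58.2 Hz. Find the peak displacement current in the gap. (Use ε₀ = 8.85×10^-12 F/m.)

2.28×10^-7 A

The displacement current equals the conduction current C dV/dt, which peaks at C V₀ ω.
With C = ε₀A/d = (8.85×10^-12)(0.01633)/(1.21×10^-3) = 1.194×10^-10 F and ω = 2πf = 365.7 rad/s, I_d,max = (1.194×10^-10)(5.23)(365.7) = 2.28×10^-7 A.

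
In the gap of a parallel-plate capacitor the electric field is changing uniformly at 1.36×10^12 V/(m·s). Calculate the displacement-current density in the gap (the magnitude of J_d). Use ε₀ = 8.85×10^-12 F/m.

12.0 A/m²

J_d = ε₀ dE/dt = (8.85×10^-12)(1.36×10^12) = 12.0 A/m².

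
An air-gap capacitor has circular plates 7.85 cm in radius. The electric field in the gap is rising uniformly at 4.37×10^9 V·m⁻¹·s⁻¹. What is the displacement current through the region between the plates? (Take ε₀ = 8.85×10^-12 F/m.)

The displacement current is ε₀ times dΦ_E/dt = ε₀ A dE/dt = (8.85×10^-12)(0.01936)(4.37×10^9) = 7.49×10^-4 A.

7.49×10^-4 A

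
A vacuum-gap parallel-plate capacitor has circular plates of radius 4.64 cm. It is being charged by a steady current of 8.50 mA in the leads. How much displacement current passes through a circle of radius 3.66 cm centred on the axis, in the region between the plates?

5.29×10^-3 A

By continuity the displacement current in the gap matches the conduction current: I_d = 8.50×10^-3 A.
Since J_d is uniform, the enclosed fraction is (r/R)² = 0.6222, giving I_d,enc = 5.29×10^-3 A.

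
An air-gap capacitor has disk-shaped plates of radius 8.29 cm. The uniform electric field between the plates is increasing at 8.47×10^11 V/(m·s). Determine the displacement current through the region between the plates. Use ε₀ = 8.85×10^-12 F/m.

With a uniform field, Φ_E = EA, so I_d = ε₀ A dE/dt = 0.162 A.

0.162 A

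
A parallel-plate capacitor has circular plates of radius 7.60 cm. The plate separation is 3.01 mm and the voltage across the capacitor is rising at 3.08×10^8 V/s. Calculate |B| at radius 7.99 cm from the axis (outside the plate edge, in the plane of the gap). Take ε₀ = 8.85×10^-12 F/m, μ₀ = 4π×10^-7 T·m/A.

4.11×10^-8 T

I_d = C dV/dt with C = ε₀πR²/d = 5.336×10^-11 F, so I_d = (5.336×10^-11)(3.08×10^8) = 0.01643 A.
Outside the plates the loop encloses all of I_d, so B·2πr = μ₀ I_d and B = 4.11×10^-8 T.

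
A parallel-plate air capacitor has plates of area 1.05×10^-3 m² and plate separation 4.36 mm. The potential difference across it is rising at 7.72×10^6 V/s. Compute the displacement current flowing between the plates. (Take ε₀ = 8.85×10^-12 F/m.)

1.65×10^-5 A

The displacement current equals the charging current C dV/dt. With C = ε₀A/d = (8.85×10^-12)(1.05×10^-3)/(4.36×10^-3) = 2.131×10^-12 F, I_d = (2.131×10^-12)(7.72×10^6) = 1.65×10^-5 A.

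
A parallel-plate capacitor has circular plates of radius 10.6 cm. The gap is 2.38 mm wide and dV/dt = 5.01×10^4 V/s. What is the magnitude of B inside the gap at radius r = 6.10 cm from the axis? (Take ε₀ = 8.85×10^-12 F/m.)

7.14×10^-12 T

I_d = C dV/dt with C = ε₀πR²/d = 1.313×10^-10 F, so I_d = (1.313×10^-10)(5.01×10^4) = 6.578×10^-6 A.
For r < R the Ampère–Maxwell law gives B(2πr) = μ₀ I_d (r²/R²), so B = μ₀ I_d r/(2πR²) = (4π×10^-7)(6.578×10^-6)(0.0610)/(2π·0.106²) = 7.14×10^-12 T.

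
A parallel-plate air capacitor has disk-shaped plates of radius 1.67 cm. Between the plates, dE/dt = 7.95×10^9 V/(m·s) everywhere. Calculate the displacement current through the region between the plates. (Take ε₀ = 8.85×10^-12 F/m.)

6.16×10^-5 A

I_d = ε₀ A (dE/dt) = (8.85×10^-12)(8.762×10^-4 m²)(7.95×10^9) = 6.16×10^-5 A.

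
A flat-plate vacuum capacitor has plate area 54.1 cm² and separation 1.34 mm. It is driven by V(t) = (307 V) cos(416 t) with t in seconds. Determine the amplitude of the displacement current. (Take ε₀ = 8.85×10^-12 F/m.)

The displacement current equals the conduction current C dV/dt, which peaks at C V₀ ω.
With C = ε₀A/d = (8.85×10^-12)(5.41×10^-3)/(1.34×10^-3) = 3.573×10^-11 F and ω = 416 rad/s, I_d,max = (3.573×10^-11)(307)(416) = 4.56×10^-6 A.

4.56×10^-6 A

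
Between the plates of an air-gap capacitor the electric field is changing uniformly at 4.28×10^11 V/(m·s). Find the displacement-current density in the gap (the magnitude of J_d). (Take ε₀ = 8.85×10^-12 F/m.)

3.79 A/m²

The displacement-current density is ε₀ ∂E/∂t = (8.85×10^-12)(4.28×10^11) = 3.79 A/m².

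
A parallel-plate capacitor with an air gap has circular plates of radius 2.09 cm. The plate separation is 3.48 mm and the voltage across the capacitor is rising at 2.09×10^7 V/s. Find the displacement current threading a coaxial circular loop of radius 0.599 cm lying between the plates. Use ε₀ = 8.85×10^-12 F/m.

5.99×10^-6 A

With E = V/d, dE/dt = 6.006×10^9 V/(m·s) and πR² = 1.372×10^-3 m², giving I_d = ε₀ πR² dE/dt = 7.293×10^-5 A.
Since J_d is uniform, the enclosed fraction is (r/R)² = 0.08214, giving I_d,enc = 5.99×10^-6 A.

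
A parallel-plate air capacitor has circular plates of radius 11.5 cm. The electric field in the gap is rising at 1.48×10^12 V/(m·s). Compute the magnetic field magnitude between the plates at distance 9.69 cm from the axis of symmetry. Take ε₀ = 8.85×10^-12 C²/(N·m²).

7.97×10^-7 T

Total displacement current: I_d = ε₀(πR²)(dE/dt) = (8.85×10^-12)(0.04155)(1.48×10^12) = 0.5442 A.
For r < R the Ampère–Maxwell law gives B(2πr) = μ₀ I_d (r²/R²), so B = μ₀ I_d r/(2πR²) = (4π×10^-7)(0.5442)(0.0969)/(2π·0.115²) = 7.97×10^-7 T.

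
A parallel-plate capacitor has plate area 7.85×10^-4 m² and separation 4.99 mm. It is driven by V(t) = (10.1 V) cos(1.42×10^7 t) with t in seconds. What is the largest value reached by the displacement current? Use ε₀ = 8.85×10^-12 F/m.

The displacement current equals the conduction current C dV/dt, which peaks at C V₀ ω.
With C = ε₀A/d = (8.85×10^-12)(7.85×10^-4)/(4.99×10^-3) = 1.392×10^-12 F and ω = 1.42×10^7 rad/s, I_d,max = (1.392×10^-12)(10.1)(1.42×10^7) = 2.00×10^-4 A.

2.00×10^-4 A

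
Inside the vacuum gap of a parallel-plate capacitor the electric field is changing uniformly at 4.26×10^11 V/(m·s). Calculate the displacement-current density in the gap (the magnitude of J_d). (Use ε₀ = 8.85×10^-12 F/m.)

3.77 A/m²

J_d = ε₀ dE/dt = (8.85×10^-12)(4.26×10^11) = 3.77 A/m².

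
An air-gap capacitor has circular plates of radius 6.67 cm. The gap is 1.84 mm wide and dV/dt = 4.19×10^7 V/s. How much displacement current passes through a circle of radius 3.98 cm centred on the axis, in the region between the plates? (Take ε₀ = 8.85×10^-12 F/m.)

dE/dt = (dV/dt)/d = 2.277×10^10 V/(m·s); I_d = ε₀(πR²)(dE/dt) = (8.85×10^-12)(0.01398)(2.277×10^10) = 2.817×10^-3 A.
Through an area πr² the displacement current is I_d·(πr²/πR²) = I_d (r/R)² = 1.00×10^-3 A.

1.00×10^-3 A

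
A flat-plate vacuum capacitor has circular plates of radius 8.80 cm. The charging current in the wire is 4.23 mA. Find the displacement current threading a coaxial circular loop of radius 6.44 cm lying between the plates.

2.27×10^-3 A

By continuity the displacement current in the gap matches the conduction current: I_d = 4.23×10^-3 A.
The field is uniform, so I_d,enc = I_d (r/R)² = (4.23×10^-3)(6.44/8.80)² = 2.27×10^-3 A.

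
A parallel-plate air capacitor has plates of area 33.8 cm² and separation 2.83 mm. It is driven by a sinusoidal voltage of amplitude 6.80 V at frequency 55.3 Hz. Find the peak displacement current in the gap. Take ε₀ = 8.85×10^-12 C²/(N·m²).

The displacement current equals the conduction current C dV/dt, which peaks at C V₀ ω.
With C = ε₀A/d = (8.85×10^-12)(3.38×10^-3)/(2.83×10^-3) = 1.057×10^-11 F and ω = 2πf = 347.5 rad/s, I_d,max = (1.057×10^-11)(6.80)(347.5) = 2.50×10^-8 A.

2.50×10^-8 A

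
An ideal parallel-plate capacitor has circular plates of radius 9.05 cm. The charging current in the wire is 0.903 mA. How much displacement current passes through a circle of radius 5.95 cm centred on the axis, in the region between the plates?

By continuity the displacement current in the gap matches the conduction current: I_d = 9.03×10^-4 A.
The field is uniform, so I_d,enc = I_d (r/R)² = (9.03×10^-4)(5.95/9.05)² = 3.90×10^-4 A.

3.90×10^-4 A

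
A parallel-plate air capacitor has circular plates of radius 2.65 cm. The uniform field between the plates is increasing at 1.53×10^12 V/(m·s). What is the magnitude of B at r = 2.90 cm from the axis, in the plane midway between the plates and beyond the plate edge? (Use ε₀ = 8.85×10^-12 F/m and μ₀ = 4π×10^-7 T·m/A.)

I_d = ε₀ dΦ_E/dt = ε₀ πR² (dE/dt) = (8.85×10^-12)(2.206×10^-3)(1.53×10^12) = 0.02987 A through the full plate area.
For r ≥ R the full I_d is enclosed: B = μ₀ I_d/(2πr) = (4π×10^-7)(0.02987)/(2π·0.0290) = 2.06×10^-7 T.

2.06×10^-7 T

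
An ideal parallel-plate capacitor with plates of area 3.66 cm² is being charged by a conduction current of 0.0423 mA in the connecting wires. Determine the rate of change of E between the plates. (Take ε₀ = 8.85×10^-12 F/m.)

The displacement current between the plates equals the conduction current, I_d = 0.0423 mA.
Then dE/dt = I_d/(ε₀A) = 1.31×10^10 V/(m·s).

1.31×10^10 V/(m·s)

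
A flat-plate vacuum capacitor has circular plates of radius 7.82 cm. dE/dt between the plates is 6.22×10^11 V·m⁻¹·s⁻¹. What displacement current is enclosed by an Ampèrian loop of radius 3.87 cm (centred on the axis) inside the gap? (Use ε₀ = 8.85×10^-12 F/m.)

0.0259 A

Total displacement current: I_d = ε₀(πR²)(dE/dt) = (8.85×10^-12)(0.01921)(6.22×10^11) = 0.1057 A.
Since J_d is uniform, the enclosed fraction is (r/R)² = 0.2449, giving I_d,enc = 0.0259 A.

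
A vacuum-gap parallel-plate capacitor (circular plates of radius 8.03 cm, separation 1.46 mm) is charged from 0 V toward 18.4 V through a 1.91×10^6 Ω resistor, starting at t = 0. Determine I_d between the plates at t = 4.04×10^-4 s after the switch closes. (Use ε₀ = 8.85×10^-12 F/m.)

1.72×10^-6 A

With C = ε₀A/d = (8.85×10^-12)(0.02026)/(1.46×10^-3) = 1.228×10^-10 F, the time constant is τ = RC = 2.345×10^-4 s, so t/τ = 1.723 and e^(−t/τ) = 0.1785.
I_d = I_cond = (V₀/R) e^(−t/τ) = (9.634×10^-6)(0.1785) = 1.72×10^-6 A.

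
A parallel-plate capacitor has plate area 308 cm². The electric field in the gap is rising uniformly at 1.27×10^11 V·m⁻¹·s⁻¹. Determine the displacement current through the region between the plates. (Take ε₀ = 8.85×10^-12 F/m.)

With a uniform field, Φ_E = EA, so I_d = ε₀ A dE/dt = 0.0346 A.

0.0346 A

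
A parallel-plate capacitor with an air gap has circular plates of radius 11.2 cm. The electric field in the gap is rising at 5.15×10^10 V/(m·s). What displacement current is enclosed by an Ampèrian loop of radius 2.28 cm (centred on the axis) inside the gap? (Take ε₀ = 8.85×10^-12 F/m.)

Through the whole plate area (πR² = 0.03941 m²), I_d = ε₀ πR² dE/dt = 0.01796 A.
Since J_d is uniform, the enclosed fraction is (r/R)² = 0.04144, giving I_d,enc = 7.44×10^-4 A.

7.44×10^-4 A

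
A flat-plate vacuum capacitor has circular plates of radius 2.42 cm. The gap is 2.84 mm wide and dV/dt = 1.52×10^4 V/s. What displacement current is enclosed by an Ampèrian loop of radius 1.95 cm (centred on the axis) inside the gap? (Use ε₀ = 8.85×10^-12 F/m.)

I_d = C dV/dt with C = ε₀πR²/d = 5.734×10^-12 F, so I_d = (5.734×10^-12)(1.52×10^4) = 8.716×10^-8 A.
Through an area πr² the displacement current is I_d·(πr²/πR²) = I_d (r/R)² = 5.66×10^-8 A.

5.66×10^-8 A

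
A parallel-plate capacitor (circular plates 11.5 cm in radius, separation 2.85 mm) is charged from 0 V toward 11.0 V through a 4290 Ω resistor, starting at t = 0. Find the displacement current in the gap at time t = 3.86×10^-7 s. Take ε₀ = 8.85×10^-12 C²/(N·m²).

C = ε₀A/d = (8.85×10^-12)(0.04155)/(2.85×10^-3) = 1.290×10^-10 F and τ = RC = 5.534×10^-7 s. I_d in the gap equals the RC charging current.
I_d(t) = (V₀/R) e^(−t/τ) = 2.564×10^-3 · e^(−0.6975) = 1.28×10^-3 A.

1.28×10^-3 A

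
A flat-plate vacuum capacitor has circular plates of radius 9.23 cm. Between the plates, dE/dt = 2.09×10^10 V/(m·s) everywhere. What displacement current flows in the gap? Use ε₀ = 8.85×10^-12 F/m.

4.95×10^-3 A

With a uniform field, Φ_E = EA, so I_d = ε₀ A dE/dt = 4.95×10^-3 A.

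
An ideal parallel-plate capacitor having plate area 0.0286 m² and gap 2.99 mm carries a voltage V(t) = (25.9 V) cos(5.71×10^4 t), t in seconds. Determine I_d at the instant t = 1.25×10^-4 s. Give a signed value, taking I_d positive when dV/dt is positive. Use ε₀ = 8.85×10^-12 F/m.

C = ε₀A/d = (8.85×10^-12)(0.0286)/(2.99×10^-3) = 8.465×10^-11 F. dV/dt = V₀ω·−sin(ωt); at ωt = 7.1375 rad this factor is -0.7541.
I_d = C dV/dt = (8.465×10^-11)(25.9)(5.71×10^4)(-0.7541) = -9.44×10^-5 A.

-9.44×10^-5 A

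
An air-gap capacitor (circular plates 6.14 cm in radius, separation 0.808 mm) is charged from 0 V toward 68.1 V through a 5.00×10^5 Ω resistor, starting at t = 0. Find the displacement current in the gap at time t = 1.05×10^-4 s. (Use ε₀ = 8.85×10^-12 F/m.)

C = ε₀A/d = (8.85×10^-12)(0.01184)/(8.08×10^-4) = 1.297×10^-10 F and τ = RC = 6.485×10^-5 s. I_d in the gap equals the RC charging current.
I_d(t) = (V₀/R) e^(−t/τ) = 1.362×10^-4 · e^(−1.619) = 2.70×10^-5 A.

2.70×10^-5 A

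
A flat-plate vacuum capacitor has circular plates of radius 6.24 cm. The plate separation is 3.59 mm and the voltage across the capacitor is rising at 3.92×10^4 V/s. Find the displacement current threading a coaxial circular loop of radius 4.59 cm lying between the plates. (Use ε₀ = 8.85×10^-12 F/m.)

I_d = C dV/dt with C = ε₀πR²/d = 3.015×10^-11 F, so I_d = (3.015×10^-11)(3.92×10^4) = 1.182×10^-6 A.
Since J_d is uniform, the enclosed fraction is (r/R)² = 0.5411, giving I_d,enc = 6.40×10^-7 A.

6.40×10^-7 A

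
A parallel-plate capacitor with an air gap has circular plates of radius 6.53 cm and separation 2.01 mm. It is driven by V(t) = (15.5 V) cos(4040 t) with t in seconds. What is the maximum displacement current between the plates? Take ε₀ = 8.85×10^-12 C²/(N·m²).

3.69×10^-6 A

The displacement current equals the conduction current C dV/dt, which peaks at C V₀ ω.
With C = ε₀A/d = (8.85×10^-12)(0.01340)/(2.01×10^-3) = 5.900×10^-11 F and ω = 4040 rad/s, I_d,max = (5.900×10^-11)(15.5)(4040) = 3.69×10^-6 A.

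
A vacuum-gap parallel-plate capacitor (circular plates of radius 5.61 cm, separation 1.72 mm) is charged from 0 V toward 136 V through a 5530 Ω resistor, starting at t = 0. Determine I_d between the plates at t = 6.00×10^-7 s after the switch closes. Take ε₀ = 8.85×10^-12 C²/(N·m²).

2.91×10^-3 A

With C = ε₀A/d = (8.85×10^-12)(9.887×10^-3)/(1.72×10^-3) = 5.087×10^-11 F, the time constant is τ = RC = 2.813×10^-7 s, so t/τ = 2.133 and e^(−t/τ) = 0.1185.
I_d = I_cond = (V₀/R) e^(−t/τ) = (0.02459)(0.1185) = 2.91×10^-3 A.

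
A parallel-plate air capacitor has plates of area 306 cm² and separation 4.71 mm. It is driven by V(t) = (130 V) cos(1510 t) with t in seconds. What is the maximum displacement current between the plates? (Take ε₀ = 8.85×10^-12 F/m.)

(dE/dt)_max = V₀ω/d = 4.168×10^7 V/(m·s); ω = 1510 rad/s.
I_d,max = ε₀ A (dE/dt)_max = (8.85×10^-12)(0.0306)(4.168×10^7) = 1.13×10^-5 A.

1.13×10^-5 A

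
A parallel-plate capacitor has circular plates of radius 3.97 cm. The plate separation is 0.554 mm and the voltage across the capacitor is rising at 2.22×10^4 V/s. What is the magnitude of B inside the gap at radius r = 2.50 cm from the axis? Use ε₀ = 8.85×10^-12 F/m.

I_d = C dV/dt with C = ε₀πR²/d = 7.909×10^-11 F, so I_d = (7.909×10^-11)(2.22×10^4) = 1.756×10^-6 A.
An Ampèrian loop of radius r encloses a fraction (r/R)² of I_d. Then B·2πr = μ₀ I_d (r/R)², giving B = μ₀ I_d r/(2πR²) = 5.57×10^-12 T.

5.57×10^-12 T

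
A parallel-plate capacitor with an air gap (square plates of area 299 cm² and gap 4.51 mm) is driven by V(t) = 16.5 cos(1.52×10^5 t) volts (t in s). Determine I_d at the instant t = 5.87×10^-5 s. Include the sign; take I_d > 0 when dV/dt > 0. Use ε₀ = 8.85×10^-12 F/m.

-7.09×10^-5 A

dV/dt = (16.5)(1.52×10^5)·−sin(8.9224) = -1.208×10^6 V/s.
I_d = C dV/dt with C = ε₀A/d = (8.85×10^-12)(0.0299)/(4.51×10^-3) = 5.867×10^-11 F, so I_d = (5.867×10^-11)(-1.208×10^6) = -7.09×10^-5 A.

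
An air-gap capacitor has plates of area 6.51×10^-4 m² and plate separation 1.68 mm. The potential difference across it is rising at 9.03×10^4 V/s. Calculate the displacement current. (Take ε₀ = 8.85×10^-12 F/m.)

C = ε₀A/d = (8.85×10^-12)(6.51×10^-4)/(1.68×10^-3) = 3.429×10^-12 F.
I_d = C dV/dt = (3.429×10^-12)(9.03×10^4) = 3.10×10^-7 A.

3.10×10^-7 A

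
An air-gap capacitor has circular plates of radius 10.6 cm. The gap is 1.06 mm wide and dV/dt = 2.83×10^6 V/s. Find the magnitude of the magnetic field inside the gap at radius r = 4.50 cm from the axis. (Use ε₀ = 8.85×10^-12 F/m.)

6.68×10^-10 T

With E = V/d, dE/dt = 2.670×10^9 V/(m·s) and πR² = 0.03530 m², giving I_d = ε₀ πR² dE/dt = 8.341×10^-4 A.
∮B·dl = μ₀ I_d,enc with I_d,enc = I_d r²/R² = 1.503×10^-4 A; so B = μ₀ I_d,enc/(2πr) = 6.68×10^-10 T.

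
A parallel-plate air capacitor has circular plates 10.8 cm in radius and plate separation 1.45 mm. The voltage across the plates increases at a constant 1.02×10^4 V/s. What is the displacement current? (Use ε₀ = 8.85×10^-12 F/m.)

2.28×10^-6 A

The displacement current equals the charging current C dV/dt. With C = ε₀A/d = (8.85×10^-12)(0.03664)/(1.45×10^-3) = 2.236×10^-10 F, I_d = (2.236×10^-10)(1.02×10^4) = 2.28×10^-6 A.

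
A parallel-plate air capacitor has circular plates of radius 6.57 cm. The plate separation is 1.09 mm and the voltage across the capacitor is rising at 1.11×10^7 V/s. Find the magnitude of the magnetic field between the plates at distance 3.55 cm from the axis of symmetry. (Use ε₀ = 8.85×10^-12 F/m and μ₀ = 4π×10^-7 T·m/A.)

2.01×10^-9 T

I_d = C dV/dt with C = ε₀πR²/d = 1.101×10^-10 F, so I_d = (1.101×10^-10)(1.11×10^7) = 1.222×10^-3 A.
∮B·dl = μ₀ I_d,enc with I_d,enc = I_d r²/R² = 3.568×10^-4 A; so B = μ₀ I_d,enc/(2πr) = 2.01×10^-9 T.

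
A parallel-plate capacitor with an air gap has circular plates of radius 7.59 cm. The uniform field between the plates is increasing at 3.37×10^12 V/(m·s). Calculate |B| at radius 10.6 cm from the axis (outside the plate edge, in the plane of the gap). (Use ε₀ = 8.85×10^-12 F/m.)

Through the whole plate area (πR² = 0.01810 m²), I_d = ε₀ πR² dE/dt = 0.5398 A.
Outside the plates the loop encloses all of I_d, so B·2πr = μ₀ I_d and B = 1.02×10^-6 T.

1.02×10^-6 T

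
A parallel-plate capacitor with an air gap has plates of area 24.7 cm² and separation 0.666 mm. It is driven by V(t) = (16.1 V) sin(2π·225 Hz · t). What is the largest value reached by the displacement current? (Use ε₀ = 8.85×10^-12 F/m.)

C = ε₀A/d = (8.85×10^-12)(2.47×10^-3)/(6.66×10^-4) = 3.282×10^-11 F; ω = 2πf = 1414 rad/s.
I_d = C dV/dt, so |I_d|_max = C V₀ ω = (3.282×10^-11)(16.1)(1414) = 7.47×10^-7 A.

7.47×10^-7 A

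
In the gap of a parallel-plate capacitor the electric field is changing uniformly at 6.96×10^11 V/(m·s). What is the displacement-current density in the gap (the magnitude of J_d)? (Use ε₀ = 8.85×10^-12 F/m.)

6.16 A/m²

J_d = ε₀ ∂E/∂t, so J_d = 6.16 A/m².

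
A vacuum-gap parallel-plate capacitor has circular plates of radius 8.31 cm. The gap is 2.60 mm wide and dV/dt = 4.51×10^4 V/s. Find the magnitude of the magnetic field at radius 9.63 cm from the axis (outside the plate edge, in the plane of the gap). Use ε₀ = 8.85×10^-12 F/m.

dE/dt = (dV/dt)/d = 1.735×10^7 V/(m·s); I_d = ε₀(πR²)(dE/dt) = (8.85×10^-12)(0.02169)(1.735×10^7) = 3.330×10^-6 A.
Outside the plates the loop encloses all of I_d, so B·2πr = μ₀ I_d and B = 6.92×10^-12 T.

6.92×10^-12 T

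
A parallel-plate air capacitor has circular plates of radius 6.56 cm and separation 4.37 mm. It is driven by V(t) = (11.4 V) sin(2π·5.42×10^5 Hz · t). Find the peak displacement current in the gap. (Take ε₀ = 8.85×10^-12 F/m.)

(dE/dt)_max = V₀ω/d = 8.883×10^9 V/(m·s); ω = 2πf = 3.405×10^6 rad/s.
I_d,max = ε₀ A (dE/dt)_max = (8.85×10^-12)(0.01352)(8.883×10^9) = 1.06×10^-3 A.

1.06×10^-3 A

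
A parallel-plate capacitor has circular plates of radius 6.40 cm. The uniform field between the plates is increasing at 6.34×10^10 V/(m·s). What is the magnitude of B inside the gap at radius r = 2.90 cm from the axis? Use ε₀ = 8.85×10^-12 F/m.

Through the whole plate area (πR² = 0.01287 m²), I_d = ε₀ πR² dE/dt = 7.221×10^-3 A.
An Ampèrian loop of radius r encloses a fraction (r/R)² of I_d. Then B·2πr = μ₀ I_d (r/R)², giving B = μ₀ I_d r/(2πR²) = 1.02×10^-8 T.

1.02×10^-8 T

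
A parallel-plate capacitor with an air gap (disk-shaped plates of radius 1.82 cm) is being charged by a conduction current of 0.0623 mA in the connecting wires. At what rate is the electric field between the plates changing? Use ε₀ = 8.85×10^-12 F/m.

Charge continuity gives I_d = I = 6.23×10^-5 A between the plates.
Since I_d = ε₀ A dE/dt, dE/dt = I_d/(ε₀A) = (6.23×10^-5)/((8.85×10^-12)(1.041×10^-3)) = 6.76×10^9 V/(m·s).

6.76×10^9 V/(m·s)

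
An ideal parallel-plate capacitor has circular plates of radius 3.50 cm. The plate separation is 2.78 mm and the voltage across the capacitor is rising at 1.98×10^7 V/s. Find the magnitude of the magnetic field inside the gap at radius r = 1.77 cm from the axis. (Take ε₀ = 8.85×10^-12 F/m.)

7.01×10^-10 T

dE/dt = (dV/dt)/d = 7.122×10^9 V/(m·s); I_d = ε₀(πR²)(dE/dt) = (8.85×10^-12)(3.848×10^-3)(7.122×10^9) = 2.425×10^-4 A.
∮B·dl = μ₀ I_d,enc with I_d,enc = I_d r²/R² = 6.202×10^-5 A; so B = μ₀ I_d,enc/(2πr) = 7.01×10^-10 T.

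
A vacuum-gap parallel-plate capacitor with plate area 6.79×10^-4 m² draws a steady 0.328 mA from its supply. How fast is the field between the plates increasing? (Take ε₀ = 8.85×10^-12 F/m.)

5.46×10^10 V/(m·s)

The displacement current between the plates equals the conduction current, I_d = 0.328 mA.
Inverting I_d = ε₀ A dE/dt gives dE/dt = 3.28×10^-4 / (8.85×10^-12 · 6.79×10^-4) = 5.46×10^10 V/(m·s).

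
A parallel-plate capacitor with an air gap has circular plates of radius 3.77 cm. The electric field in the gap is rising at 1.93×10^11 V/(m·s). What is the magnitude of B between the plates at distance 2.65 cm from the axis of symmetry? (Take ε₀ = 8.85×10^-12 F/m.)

2.84×10^-8 T

Through the whole plate area (πR² = 4.465×10^-3 m²), I_d = ε₀ πR² dE/dt = 7.626×10^-3 A.
∮B·dl = μ₀ I_d,enc with I_d,enc = I_d r²/R² = 3.768×10^-3 A; so B = μ₀ I_d,enc/(2πr) = 2.84×10^-8 T.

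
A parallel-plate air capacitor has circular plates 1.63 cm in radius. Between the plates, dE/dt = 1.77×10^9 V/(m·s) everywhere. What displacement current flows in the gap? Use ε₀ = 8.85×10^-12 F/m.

The displacement current is ε₀ times dΦ_E/dt = ε₀ A dE/dt = (8.85×10^-12)(8.347×10^-4)(1.77×10^9) = 1.31×10^-5 A.

1.31×10^-5 A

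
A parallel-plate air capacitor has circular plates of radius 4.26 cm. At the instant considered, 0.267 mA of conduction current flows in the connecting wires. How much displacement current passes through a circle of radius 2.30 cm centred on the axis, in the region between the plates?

Between the plates the displacement current equals the wire current: I_d = 0.267 mA = 2.67×10^-4 A.
Since J_d is uniform, the enclosed fraction is (r/R)² = 0.2915, giving I_d,enc = 7.78×10^-5 A.

7.78×10^-5 A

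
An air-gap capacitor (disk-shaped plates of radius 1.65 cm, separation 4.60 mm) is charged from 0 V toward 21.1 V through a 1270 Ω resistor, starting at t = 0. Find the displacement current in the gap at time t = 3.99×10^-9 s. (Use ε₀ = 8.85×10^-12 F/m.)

2.46×10^-3 A

C = ε₀A/d = (8.85×10^-12)(8.553×10^-4)/(4.60×10^-3) = 1.646×10^-12 F, so τ = RC = 2.090×10^-9 s.
The conduction current is I(t) = (V₀/R) e^(−t/τ), and the displacement current between the plates equals it.
t/τ = 1.909; I_d = (21.1/1270) · e^(−1.909) = (0.01661)(0.1482) = 2.46×10^-3 A.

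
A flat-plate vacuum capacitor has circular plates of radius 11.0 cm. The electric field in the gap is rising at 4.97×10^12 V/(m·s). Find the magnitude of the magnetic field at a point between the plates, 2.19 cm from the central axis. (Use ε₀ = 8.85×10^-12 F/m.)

Total displacement current: I_d = ε₀(πR²)(dE/dt) = (8.85×10^-12)(0.03801)(4.97×10^12) = 1.672 A.
An Ampèrian loop of radius r encloses a fraction (r/R)² of I_d. Then B·2πr = μ₀ I_d (r/R)², giving B = μ₀ I_d r/(2πR²) = 6.05×10^-7 T.

6.05×10^-7 T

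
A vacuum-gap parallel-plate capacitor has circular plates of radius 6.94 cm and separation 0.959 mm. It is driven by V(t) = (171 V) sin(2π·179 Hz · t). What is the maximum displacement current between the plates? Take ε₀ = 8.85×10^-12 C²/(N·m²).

2.69×10^-5 A

C = ε₀A/d = (8.85×10^-12)(0.01513)/(9.59×10^-4) = 1.396×10^-10 F; ω = 2πf = 1125 rad/s.
I_d = C dV/dt, so |I_d|_max = C V₀ ω = (1.396×10^-10)(171)(1125) = 2.69×10^-5 A.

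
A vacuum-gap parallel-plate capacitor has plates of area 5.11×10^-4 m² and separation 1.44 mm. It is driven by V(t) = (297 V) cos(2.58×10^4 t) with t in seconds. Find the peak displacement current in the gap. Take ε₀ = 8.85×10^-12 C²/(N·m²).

2.41×10^-5 A

The displacement current equals the conduction current C dV/dt, which peaks at C V₀ ω.
With C = ε₀A/d = (8.85×10^-12)(5.11×10^-4)/(1.44×10^-3) = 3.141×10^-12 F and ω = 2.58×10^4 rad/s, I_d,max = (3.141×10^-12)(297)(2.58×10^4) = 2.41×10^-5 A.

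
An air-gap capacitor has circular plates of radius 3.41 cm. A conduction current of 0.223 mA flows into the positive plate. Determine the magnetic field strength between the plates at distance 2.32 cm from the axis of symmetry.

By continuity the displacement current in the gap matches the conduction current: I_d = 2.23×10^-4 A.
For r < R the Ampère–Maxwell law gives B(2πr) = μ₀ I_d (r²/R²), so B = μ₀ I_d r/(2πR²) = (4π×10^-7)(2.23×10^-4)(0.0232)/(2π·0.0341²) = 8.90×10^-10 T.

8.90×10^-10 T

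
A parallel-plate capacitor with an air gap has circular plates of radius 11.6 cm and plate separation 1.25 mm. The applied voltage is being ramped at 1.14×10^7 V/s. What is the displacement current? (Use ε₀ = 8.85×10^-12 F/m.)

C = ε₀A/d = (8.85×10^-12)(0.04227)/(1.25×10^-3) = 2.993×10^-10 F.
I_d = C dV/dt = (2.993×10^-10)(1.14×10^7) = 3.41×10^-3 A.

3.41×10^-3 A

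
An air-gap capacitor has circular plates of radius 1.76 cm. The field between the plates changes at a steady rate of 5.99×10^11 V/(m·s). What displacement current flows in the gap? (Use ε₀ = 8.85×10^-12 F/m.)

5.16×10^-3 A

I_d = ε₀ A (dE/dt) = (8.85×10^-12)(9.731×10^-4 m²)(5.99×10^11) = 5.16×10^-3 A.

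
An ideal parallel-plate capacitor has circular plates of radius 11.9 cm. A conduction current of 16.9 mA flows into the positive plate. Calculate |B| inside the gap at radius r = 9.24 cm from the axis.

By continuity the displacement current in the gap matches the conduction current: I_d = 0.0169 A.
For r < R the Ampère–Maxwell law gives B(2πr) = μ₀ I_d (r²/R²), so B = μ₀ I_d r/(2πR²) = (4π×10^-7)(0.0169)(0.0924)/(2π·0.119²) = 2.21×10^-8 T.

2.21×10^-8 T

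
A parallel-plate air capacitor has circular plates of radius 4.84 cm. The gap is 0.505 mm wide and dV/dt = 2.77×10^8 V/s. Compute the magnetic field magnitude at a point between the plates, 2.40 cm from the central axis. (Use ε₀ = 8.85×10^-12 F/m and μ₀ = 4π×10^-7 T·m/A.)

I_d = C dV/dt with C = ε₀πR²/d = 1.290×10^-10 F, so I_d = (1.290×10^-10)(2.77×10^8) = 0.03573 A.
∮B·dl = μ₀ I_d,enc with I_d,enc = I_d r²/R² = 8.785×10^-3 A; so B = μ₀ I_d,enc/(2πr) = 7.32×10^-8 T.

7.32×10^-8 T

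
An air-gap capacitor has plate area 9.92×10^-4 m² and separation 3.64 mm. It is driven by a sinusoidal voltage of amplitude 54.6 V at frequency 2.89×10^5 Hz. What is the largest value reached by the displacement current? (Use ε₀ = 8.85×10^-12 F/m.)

C = ε₀A/d = (8.85×10^-12)(9.92×10^-4)/(3.64×10^-3) = 2.412×10^-12 F; ω = 2πf = 1.816×10^6 rad/s.
I_d = C dV/dt, so |I_d|_max = C V₀ ω = (2.412×10^-12)(54.6)(1.816×10^6) = 2.39×10^-4 A.

2.39×10^-4 A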